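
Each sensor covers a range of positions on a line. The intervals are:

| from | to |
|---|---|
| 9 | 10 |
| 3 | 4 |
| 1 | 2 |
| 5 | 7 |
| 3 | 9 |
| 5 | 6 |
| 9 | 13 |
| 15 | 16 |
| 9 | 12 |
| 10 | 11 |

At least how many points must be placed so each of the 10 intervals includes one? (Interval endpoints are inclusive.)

5

Sort by right endpoint; whenever an interval is uncovered, place a point at its right end.
By right end: [1,2]  [3,4]  [5,6]  [5,7]  [3,9]  [9,10]  [10,11]  [9,12]  [9,13]  [15,16]
[1,2] uncovered → point at 2; [3,4] uncovered → point at 4; [5,6] uncovered → point at 6; [9,10] uncovered → point at 10; [15,16] uncovered → point at 16.
Points: 2, 4, 6, 10, 16 (5 total).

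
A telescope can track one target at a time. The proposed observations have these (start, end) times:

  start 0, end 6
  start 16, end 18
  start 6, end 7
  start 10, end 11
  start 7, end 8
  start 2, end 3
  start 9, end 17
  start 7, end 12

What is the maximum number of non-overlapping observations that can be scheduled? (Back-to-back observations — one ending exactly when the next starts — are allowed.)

5

By end time: (2,3), (0,6), (6,7), (7,8), (10,11), (7,12), (9,17), (16,18).
Pick (2,3); next start ≥ 3 → (6,7); next start ≥ 7 → (7,8); next start ≥ 8 → (10,11); next start ≥ 11 → (16,18).
Selected 5 observations.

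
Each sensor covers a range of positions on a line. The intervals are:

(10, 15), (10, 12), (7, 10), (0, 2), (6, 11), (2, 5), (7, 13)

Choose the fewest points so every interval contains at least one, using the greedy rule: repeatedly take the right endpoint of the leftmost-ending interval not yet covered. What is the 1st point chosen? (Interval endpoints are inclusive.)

By right end: [0,2]  [2,5]  [7,10]  [6,11]  [10,12]  [7,13]  [10,15]
[0,2] uncovered → point at 2; [7,10] uncovered → point at 10.
Points: 2, 10 (2 total).

2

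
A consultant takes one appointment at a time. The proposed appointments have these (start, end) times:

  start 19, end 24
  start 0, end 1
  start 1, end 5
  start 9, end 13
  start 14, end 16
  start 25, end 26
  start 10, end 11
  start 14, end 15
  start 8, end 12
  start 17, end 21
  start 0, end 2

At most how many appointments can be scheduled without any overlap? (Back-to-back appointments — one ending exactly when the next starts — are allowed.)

Sorted by end: (0,1)  (0,2)  (1,5)  (10,11)  (8,12)  (9,13)  (14,15)  (14,16)  (17,21)  (19,24)  (25,26)
take (0,1); take (1,5); take (10,11); skip (9,13); take (14,15); take (17,21); take (25,26).
Selected 6 appointments.

6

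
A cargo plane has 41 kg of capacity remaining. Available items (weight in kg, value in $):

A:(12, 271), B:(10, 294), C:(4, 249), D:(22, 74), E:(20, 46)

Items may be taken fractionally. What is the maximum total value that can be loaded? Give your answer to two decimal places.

864.45

Greedy by value/weight ratio, highest first.
Order: C (249/4=62.25) > B (294/10=29.40) > A (271/12=22.58) > D (74/22=3.36) > E (46/20=2.30)
Fill: take C (4 @ 249) → take B (10 @ 294) → take A (12 @ 271) → take 15/22 of D → 50.45; 41/41 used.
Total value = 864.45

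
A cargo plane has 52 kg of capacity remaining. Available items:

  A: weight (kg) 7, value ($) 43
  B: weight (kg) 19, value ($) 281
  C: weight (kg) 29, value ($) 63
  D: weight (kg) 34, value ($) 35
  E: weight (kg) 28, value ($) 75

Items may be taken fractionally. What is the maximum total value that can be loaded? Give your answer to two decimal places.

Greedy by value/weight ratio, highest first.
Ratios (sorted): B 14.79, A 6.14, E 2.68, C 2.17, D 1.03
take B (19 @ 281); take A (7 @ 43); take 26/28 of E → 69.64. Capacity used 52/52.
Total value = 393.64

393.64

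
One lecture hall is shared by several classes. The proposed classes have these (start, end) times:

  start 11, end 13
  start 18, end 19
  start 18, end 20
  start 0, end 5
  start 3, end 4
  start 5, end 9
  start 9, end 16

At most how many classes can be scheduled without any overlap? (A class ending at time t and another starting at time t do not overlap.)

Order by finish time; keep every interval that doesn't clash with the previous kept one.
By end time: (3,4), (0,5), (5,9), (11,13), (9,16), (18,19), (18,20).
Pick (3,4); next start ≥ 4 → (5,9); next start ≥ 9 → (11,13); next start ≥ 13 → (18,19).
Selected 4 classes.

4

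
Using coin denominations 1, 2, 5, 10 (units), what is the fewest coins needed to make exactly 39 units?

Greedy: take as many of the largest coin as possible, then repeat with the remainder.
39 = 3×10 + 1×5 + 2×2
Total coins = 3 + 1 + 2 = 6

6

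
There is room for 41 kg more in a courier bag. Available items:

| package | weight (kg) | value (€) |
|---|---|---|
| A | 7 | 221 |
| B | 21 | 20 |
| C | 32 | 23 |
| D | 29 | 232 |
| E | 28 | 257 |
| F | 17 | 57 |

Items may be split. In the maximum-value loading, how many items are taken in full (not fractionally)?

2

Ratios (sorted): A 31.57, E 9.18, D 8.00, F 3.35, B 0.95, C 0.72
take A (7 @ 221); take E (28 @ 257); take 6/29 of D → 48.00. Capacity used 41/41.
2 item(s) taken whole; one partial (take 6/29 of D).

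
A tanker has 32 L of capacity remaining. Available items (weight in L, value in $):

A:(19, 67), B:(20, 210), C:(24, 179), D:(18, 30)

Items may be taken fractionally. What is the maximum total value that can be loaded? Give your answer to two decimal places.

Greedy by value/weight ratio, highest first.
Ratios (sorted): B 10.50, C 7.46, A 3.53, D 1.67
take B (20 @ 210); take 12/24 of C → 89.50. Capacity used 32/32.
Total value = 299.50

299.50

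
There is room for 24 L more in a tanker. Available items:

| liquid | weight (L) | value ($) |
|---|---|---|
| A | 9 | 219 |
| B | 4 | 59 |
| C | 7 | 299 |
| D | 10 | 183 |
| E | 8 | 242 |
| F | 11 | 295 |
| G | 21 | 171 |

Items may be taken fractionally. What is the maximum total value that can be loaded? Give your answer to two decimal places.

Ratios (sorted): C 42.71, E 30.25, F 26.82, A 24.33, D 18.30, B 14.75, G 8.14
take C (7 @ 299); take E (8 @ 242); take 9/11 of F → 241.36. Capacity used 24/24.
Total value = 782.36

782.36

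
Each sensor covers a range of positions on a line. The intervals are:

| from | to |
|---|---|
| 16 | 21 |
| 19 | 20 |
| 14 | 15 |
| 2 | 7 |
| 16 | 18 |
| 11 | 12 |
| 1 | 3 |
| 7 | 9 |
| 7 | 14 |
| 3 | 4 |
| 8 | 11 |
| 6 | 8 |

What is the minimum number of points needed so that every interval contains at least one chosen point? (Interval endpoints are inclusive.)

6

Process intervals by earliest right end; each time one isn't hit yet, stab at its right endpoint.
Sorted: [1,3] [3,4] [2,7] [6,8] [7,9] [8,11] [11,12] [7,14] [14,15] [16,18] [19,20] [16,21]
{[1,3],[3,4],[2,7]} hit by 3; {[6,8],[7,9],[8,11]} hit by 8; {[11,12],[7,14]} hit by 12; {[14,15]} hit by 15; {[16,18]} hit by 18; {[19,20],[16,21]} hit by 20.
Points: 3, 8, 12, 15, 18, 20 (6 total).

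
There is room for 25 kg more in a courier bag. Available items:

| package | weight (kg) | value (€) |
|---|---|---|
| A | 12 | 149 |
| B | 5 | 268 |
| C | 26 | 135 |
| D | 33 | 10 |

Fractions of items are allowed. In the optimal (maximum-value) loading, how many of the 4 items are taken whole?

Ratios (sorted): B 53.60, A 12.42, C 5.19, D 0.30
take B (5 @ 268); take A (12 @ 149); take 8/26 of C → 41.54. Capacity used 25/25.
2 item(s) taken whole; one partial (take 8/26 of C).

2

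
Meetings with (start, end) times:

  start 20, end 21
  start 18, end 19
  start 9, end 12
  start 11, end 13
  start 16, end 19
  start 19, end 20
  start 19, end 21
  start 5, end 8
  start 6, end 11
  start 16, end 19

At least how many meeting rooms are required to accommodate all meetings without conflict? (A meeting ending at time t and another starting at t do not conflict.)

Events (time:±→running): 5:+→1 6:+→2 8:-→1 9:+→2 11:-→1 11:+→2 12:-→1 13:-→0 16:+→1 16:+→2 18:+→3 … peak 3.

3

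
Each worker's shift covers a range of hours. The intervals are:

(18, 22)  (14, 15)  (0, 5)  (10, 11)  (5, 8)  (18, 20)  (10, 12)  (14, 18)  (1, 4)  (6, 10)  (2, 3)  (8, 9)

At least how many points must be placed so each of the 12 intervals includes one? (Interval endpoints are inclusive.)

By right end: [2,3]  [1,4]  [0,5]  [5,8]  [8,9]  [6,10]  [10,11]  [10,12]  [14,15]  [14,18]  [18,20]  [18,22]
[2,3] uncovered → point at 3; [5,8] uncovered → point at 8; [10,11] uncovered → point at 11; [14,15] uncovered → point at 15; [18,20] uncovered → point at 20.
Points: 3, 8, 11, 15, 20 (5 total).

5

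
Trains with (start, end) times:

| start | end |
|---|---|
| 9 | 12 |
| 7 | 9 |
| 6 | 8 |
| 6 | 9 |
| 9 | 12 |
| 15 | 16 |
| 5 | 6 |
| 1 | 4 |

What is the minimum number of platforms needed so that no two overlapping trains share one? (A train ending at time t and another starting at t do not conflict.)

starts: [1, 5, 6, 6, 7, 9, 9, 15]
ends:   [4, 6, 8, 9, 9, 12, 12, 16]
s1→1 e4→0 s5→1 e6→0 s6→1 s6→2 s7→3  — peak 3.

3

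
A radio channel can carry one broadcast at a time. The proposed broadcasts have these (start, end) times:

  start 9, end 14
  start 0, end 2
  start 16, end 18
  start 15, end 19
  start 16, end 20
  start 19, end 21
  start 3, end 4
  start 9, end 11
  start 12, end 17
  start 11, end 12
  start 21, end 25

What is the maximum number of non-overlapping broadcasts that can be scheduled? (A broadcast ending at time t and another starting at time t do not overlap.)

7

Sort by end time and greedily take each interval whose start is ≥ the last chosen end.
By end time: (0,2), (3,4), (9,11), (11,12), (9,14), (12,17), (16,18), (15,19), (16,20), (19,21), (21,25).
Pick (0,2); next start ≥ 2 → (3,4); next start ≥ 4 → (9,11); next start ≥ 11 → (11,12); next start ≥ 12 → (12,17); next start ≥ 17 → (19,21); next start ≥ 21 → (21,25).
Selected 7 broadcasts.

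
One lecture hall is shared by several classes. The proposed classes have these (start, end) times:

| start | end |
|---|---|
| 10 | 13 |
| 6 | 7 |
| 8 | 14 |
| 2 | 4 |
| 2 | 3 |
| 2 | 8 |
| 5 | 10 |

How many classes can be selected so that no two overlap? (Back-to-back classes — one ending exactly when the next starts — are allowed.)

3

By end time: (2,3), (2,4), (6,7), (2,8), (5,10), (10,13), (8,14).
Pick (2,3); next start ≥ 3 → (6,7); next start ≥ 7 → (10,13).
Selected 3 classes.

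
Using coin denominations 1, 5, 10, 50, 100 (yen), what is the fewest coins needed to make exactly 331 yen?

7

331 = 3×100 + 3×10 + 1×1
Total coins = 3 + 3 + 1 = 7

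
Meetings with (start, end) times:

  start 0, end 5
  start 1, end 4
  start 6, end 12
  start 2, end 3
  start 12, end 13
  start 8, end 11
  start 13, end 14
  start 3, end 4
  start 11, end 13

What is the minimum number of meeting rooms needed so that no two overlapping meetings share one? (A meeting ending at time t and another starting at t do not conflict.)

The answer is the maximum number of intervals overlapping at any instant.
Events (time:±→running): 0:+→1 1:+→2 2:+→3 … peak 3.

3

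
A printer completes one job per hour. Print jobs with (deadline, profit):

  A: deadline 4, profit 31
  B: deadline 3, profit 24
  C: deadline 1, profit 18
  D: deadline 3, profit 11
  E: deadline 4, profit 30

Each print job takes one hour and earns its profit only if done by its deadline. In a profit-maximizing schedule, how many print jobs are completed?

Sort by profit descending; place each in the latest free slot ≤ its deadline.
By profit: A(d4,31), E(d4,30), B(d3,24), C(d1,18), D(d3,11)
A→slot 4; E→slot 3; B→slot 2; C→slot 1; D skipped.
4 of 5 scheduled.

4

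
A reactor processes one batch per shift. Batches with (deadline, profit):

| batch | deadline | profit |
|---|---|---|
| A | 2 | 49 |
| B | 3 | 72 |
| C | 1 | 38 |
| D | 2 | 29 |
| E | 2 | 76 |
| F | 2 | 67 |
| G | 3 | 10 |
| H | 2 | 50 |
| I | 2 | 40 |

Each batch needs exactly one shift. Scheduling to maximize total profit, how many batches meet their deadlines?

Profit order: E=76 B=72 F=67 H=50 A=49 I=40 C=38 D=29 G=10
Assign: E→slot 2, B→slot 3, F→slot 1, H skipped, A skipped, I skipped, C skipped, D skipped, G skipped.
Slots: [1:F] [2:E] [3:B]
3 of 9 scheduled.

3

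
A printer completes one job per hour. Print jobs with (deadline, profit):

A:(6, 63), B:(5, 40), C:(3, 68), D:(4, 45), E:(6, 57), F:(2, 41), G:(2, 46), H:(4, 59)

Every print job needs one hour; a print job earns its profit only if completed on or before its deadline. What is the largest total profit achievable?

Profit order: C=68 A=63 H=59 E=57 G=46 D=45 F=41 B=40
Assign: C→slot 3, A→slot 6, H→slot 4, E→slot 5, G→slot 2, D→slot 1, F skipped, B skipped.
Slots: [1:D] [2:G] [3:C] [4:H] [5:E] [6:A]
Profit = 45 + 46 + 68 + 59 + 57 + 63 = 338

338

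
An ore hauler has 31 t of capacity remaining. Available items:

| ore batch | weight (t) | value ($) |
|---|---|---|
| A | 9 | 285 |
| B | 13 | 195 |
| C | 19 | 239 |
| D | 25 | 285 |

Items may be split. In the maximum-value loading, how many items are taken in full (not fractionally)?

Order: A (285/9=31.67) > B (195/13=15.00) > C (239/19=12.58) > D (285/25=11.40)
Fill: take A (9 @ 285) → take B (13 @ 195) → take 9/19 of C → 113.21; 31/31 used.
2 item(s) taken whole; one partial (take 9/19 of C).

2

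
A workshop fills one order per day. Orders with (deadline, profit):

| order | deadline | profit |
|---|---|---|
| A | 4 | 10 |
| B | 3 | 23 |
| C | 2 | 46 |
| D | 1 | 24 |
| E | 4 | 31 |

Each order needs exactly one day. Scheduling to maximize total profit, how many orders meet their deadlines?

Profit order: C=46 E=31 D=24 B=23 A=10
Assign: C→slot 2, E→slot 4, D→slot 1, B→slot 3, A skipped.
Slots: [1:D] [2:C] [3:B] [4:E]
4 of 5 scheduled.

4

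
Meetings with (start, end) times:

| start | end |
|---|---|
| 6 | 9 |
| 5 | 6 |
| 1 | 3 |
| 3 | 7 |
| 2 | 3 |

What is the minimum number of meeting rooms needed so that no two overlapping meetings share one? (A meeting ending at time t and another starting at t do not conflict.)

2

The answer is the maximum number of intervals overlapping at any instant.
Events (time:±→running): 1:+→1 2:+→2 … peak 2.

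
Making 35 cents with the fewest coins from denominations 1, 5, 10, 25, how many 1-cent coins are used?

0

35 = 1×25 + 1×10
Count of 1: 0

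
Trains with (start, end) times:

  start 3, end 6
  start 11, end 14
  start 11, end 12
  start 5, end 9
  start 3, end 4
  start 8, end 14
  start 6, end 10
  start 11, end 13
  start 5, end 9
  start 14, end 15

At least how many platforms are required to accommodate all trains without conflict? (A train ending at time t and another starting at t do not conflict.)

The answer is the maximum number of intervals overlapping at any instant.
starts: [3, 3, 5, 5, 6, 8, 11, 11, 11, 14]
ends:   [4, 6, 9, 9, 10, 12, 13, 14, 14, 15]
s3→1 s3→2 e4→1 s5→2 s5→3 e6→2 s6→3 s8→4  — peak 4.

4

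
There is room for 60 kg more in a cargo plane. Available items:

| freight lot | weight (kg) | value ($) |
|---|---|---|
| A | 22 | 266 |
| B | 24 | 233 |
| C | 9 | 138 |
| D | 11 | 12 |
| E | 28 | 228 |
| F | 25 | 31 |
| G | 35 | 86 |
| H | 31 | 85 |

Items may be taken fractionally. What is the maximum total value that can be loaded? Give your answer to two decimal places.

677.71

Greedy by value/weight ratio, highest first.
Ratios (sorted): C 15.33, A 12.09, B 9.71, E 8.14, H 2.74, G 2.46, F 1.24, D 1.09
take C (9 @ 138); take A (22 @ 266); take B (24 @ 233); take 5/28 of E → 40.71. Capacity used 60/60.
Total value = 677.71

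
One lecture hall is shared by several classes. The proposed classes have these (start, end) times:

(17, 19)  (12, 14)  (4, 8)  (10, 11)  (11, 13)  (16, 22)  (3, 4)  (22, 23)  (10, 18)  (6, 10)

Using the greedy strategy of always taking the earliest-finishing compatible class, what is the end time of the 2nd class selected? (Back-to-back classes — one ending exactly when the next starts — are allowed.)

8

By end time: (3,4), (4,8), (6,10), (10,11), (11,13), (12,14), (10,18), (17,19), (16,22), (22,23).
Pick (3,4); next start ≥ 4 → (4,8); next start ≥ 8 → (10,11); next start ≥ 11 → (11,13); next start ≥ 13 → (17,19); next start ≥ 19 → (22,23).
Selected: (3,4) (4,8) (10,11) (11,13) (17,19) (22,23)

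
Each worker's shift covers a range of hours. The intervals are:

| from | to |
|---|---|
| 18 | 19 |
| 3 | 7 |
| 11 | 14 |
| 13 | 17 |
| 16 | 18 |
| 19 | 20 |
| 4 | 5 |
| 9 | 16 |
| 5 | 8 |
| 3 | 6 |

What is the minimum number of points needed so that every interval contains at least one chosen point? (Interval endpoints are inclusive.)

4

Sorted: [4,5] [3,6] [3,7] [5,8] [11,14] [9,16] [13,17] [16,18] [18,19] [19,20]
{[4,5],[3,6],[3,7],[5,8]} hit by 5; {[11,14],[9,16],[13,17]} hit by 14; {[16,18],[18,19]} hit by 18; {[19,20]} hit by 20.
Points: 5, 14, 18, 20 (4 total).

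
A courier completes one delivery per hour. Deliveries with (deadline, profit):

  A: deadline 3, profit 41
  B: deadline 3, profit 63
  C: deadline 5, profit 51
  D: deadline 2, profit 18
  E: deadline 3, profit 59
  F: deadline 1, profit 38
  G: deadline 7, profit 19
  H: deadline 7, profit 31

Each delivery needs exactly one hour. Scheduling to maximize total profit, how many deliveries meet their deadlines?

6

Profit order: B=63 E=59 C=51 A=41 F=38 H=31 G=19 D=18
Assign: B→slot 3, E→slot 2, C→slot 5, A→slot 1, F skipped, H→slot 7, G→slot 6, D skipped.
Slots: [1:A] [2:E] [3:B] [5:C] [6:G] [7:H]
6 of 8 scheduled.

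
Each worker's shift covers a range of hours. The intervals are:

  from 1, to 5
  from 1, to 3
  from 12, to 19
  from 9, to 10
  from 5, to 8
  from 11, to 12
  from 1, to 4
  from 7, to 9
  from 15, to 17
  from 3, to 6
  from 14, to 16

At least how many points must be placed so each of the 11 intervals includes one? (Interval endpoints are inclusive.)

5

Sort by right endpoint; whenever an interval is uncovered, place a point at its right end.
Sorted: [1,3] [1,4] [1,5] [3,6] [5,8] [7,9] [9,10] [11,12] [14,16] [15,17] [12,19]
{[1,3],[1,4],[1,5],[3,6]} hit by 3; {[5,8],[7,9]} hit by 8; {[9,10]} hit by 10; {[11,12]} hit by 12; {[14,16],[15,17],[12,19]} hit by 16.
Points: 3, 8, 10, 12, 16 (5 total).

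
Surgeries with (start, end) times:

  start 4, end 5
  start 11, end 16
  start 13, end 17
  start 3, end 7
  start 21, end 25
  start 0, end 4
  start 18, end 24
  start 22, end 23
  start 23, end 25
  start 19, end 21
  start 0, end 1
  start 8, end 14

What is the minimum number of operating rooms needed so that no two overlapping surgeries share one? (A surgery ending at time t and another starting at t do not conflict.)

3

starts: [0, 0, 3, 4, 8, 11, 13, 18, 19, 21, 22, 23]
ends:   [1, 4, 5, 7, 14, 16, 17, 21, 23, 24, 25, 25]
s0→1 s0→2 e1→1 s3→2 e4→1 s4→2 e5→1 e7→0 s8→1 s11→2 s13→3  — peak 3.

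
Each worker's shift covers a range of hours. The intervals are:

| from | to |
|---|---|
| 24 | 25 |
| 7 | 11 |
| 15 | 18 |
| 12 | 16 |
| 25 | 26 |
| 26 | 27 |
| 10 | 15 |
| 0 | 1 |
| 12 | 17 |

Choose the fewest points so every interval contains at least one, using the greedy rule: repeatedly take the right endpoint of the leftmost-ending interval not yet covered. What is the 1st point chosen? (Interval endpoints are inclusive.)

Sorted: [0,1] [7,11] [10,15] [12,16] [12,17] [15,18] [24,25] [25,26] [26,27]
{[0,1]} hit by 1; {[7,11],[10,15]} hit by 11; {[12,16],[12,17],[15,18]} hit by 16; {[24,25],[25,26]} hit by 25; {[26,27]} hit by 27.
Points: 1, 11, 16, 25, 27 (5 total).

1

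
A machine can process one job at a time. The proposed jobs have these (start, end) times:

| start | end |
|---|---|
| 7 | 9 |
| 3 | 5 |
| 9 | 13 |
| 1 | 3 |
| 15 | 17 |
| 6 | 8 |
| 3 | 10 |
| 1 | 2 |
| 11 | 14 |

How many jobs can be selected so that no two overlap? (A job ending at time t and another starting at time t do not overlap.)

5

By end time: (1,2), (1,3), (3,5), (6,8), (7,9), (3,10), (9,13), (11,14), (15,17).
Pick (1,2); next start ≥ 2 → (3,5); next start ≥ 5 → (6,8); next start ≥ 8 → (9,13); next start ≥ 13 → (15,17).
Selected 5 jobs.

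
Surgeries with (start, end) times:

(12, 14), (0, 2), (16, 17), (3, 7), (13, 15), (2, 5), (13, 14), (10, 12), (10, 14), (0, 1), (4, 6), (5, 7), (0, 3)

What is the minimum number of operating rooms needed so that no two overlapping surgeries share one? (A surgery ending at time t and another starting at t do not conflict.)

Count concurrent intervals with a sweep; the peak is the room count.
starts: [0, 0, 0, 2, 3, 4, 5, 10, 10, 12, 13, 13, 16]
ends:   [1, 2, 3, 5, 6, 7, 7, 12, 14, 14, 14, 15, 17]
s0→1 s0→2 s0→3 e1→2 e2→1 s2→2 e3→1 s3→2 s4→3 e5→2 s5→3 e6→2 e7→1 e7→0 s10→1 s10→2 e12→1 s12→2 s13→3 s13→4  — peak 4.

4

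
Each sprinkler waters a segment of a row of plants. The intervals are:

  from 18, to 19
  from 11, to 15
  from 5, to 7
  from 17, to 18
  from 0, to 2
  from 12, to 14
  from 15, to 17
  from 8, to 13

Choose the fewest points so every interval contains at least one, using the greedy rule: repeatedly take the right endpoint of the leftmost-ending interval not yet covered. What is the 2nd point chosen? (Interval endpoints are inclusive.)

Process intervals by earliest right end; each time one isn't hit yet, stab at its right endpoint.
Sorted: [0,2] [5,7] [8,13] [12,14] [11,15] [15,17] [17,18] [18,19]
{[0,2]} hit by 2; {[5,7]} hit by 7; {[8,13],[12,14],[11,15]} hit by 13; {[15,17],[17,18]} hit by 17; {[18,19]} hit by 19.
Points: 2, 7, 13, 17, 19 (5 total).

7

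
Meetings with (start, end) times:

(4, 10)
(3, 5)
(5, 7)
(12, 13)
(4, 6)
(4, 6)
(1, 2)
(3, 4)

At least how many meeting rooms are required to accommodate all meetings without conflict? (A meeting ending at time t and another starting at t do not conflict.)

4

Count concurrent intervals with a sweep; the peak is the room count.
Events (time:±→running): 1:+→1 2:-→0 3:+→1 3:+→2 4:-→1 4:+→2 4:+→3 4:+→4 … peak 4.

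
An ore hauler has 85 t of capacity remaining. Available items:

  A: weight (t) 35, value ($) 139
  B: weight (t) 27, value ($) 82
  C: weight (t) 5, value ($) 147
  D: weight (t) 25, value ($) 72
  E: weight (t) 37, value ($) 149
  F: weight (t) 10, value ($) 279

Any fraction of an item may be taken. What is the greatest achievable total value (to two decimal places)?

706.06

Ratios (sorted): C 29.40, F 27.90, E 4.03, A 3.97, B 3.04, D 2.88
take C (5 @ 147); take F (10 @ 279); take E (37 @ 149); take 33/35 of A → 131.06. Capacity used 85/85.
Total value = 706.06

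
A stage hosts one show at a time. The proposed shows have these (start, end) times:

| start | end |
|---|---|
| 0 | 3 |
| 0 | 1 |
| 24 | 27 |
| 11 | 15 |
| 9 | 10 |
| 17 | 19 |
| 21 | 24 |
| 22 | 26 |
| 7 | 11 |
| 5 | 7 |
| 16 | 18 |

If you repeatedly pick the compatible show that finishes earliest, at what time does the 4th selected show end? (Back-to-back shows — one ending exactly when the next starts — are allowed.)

Order by finish time; keep every interval that doesn't clash with the previous kept one.
By end time: (0,1), (0,3), (5,7), (9,10), (7,11), (11,15), (16,18), (17,19), (21,24), (22,26), (24,27).
Pick (0,1); next start ≥ 1 → (5,7); next start ≥ 7 → (9,10); next start ≥ 10 → (11,15); next start ≥ 15 → (16,18); next start ≥ 18 → (21,24); next start ≥ 24 → (24,27).
Selected: (0,1) (5,7) (9,10) (11,15) (16,18) (21,24) (24,27)

15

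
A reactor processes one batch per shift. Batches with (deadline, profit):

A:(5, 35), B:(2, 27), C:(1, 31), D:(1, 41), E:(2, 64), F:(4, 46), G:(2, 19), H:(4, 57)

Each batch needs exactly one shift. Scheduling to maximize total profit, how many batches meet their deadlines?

5

Take jobs in profit order; each goes to the latest open slot no later than its deadline.
By profit: E(d2,64), H(d4,57), F(d4,46), D(d1,41), A(d5,35), C(d1,31), B(d2,27), G(d2,19)
E→slot 2; H→slot 4; F→slot 3; D→slot 1; A→slot 5; C skipped; B skipped; G skipped.
5 of 8 scheduled.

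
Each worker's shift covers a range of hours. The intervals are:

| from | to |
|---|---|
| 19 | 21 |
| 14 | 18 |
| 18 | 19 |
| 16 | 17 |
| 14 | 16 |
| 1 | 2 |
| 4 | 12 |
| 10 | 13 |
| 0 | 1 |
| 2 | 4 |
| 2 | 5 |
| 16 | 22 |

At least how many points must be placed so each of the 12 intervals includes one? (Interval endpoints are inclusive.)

Sorted: [0,1] [1,2] [2,4] [2,5] [4,12] [10,13] [14,16] [16,17] [14,18] [18,19] [19,21] [16,22]
{[0,1],[1,2]} hit by 1; {[2,4],[2,5],[4,12]} hit by 4; {[10,13]} hit by 13; {[14,16],[16,17],[14,18]} hit by 16; {[18,19],[19,21],[16,22]} hit by 19.
Points: 1, 4, 13, 16, 19 (5 total).

5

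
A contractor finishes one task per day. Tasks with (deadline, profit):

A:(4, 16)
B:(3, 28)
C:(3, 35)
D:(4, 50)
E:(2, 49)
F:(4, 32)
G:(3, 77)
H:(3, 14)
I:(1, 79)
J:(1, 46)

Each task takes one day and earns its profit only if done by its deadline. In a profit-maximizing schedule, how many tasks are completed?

4

By profit: I(d1,79), G(d3,77), D(d4,50), E(d2,49), J(d1,46), C(d3,35), F(d4,32), B(d3,28), A(d4,16), H(d3,14)
I→slot 1; G→slot 3; D→slot 4; E→slot 2; J skipped; C skipped; F skipped; B skipped; A skipped; H skipped.
4 of 10 scheduled.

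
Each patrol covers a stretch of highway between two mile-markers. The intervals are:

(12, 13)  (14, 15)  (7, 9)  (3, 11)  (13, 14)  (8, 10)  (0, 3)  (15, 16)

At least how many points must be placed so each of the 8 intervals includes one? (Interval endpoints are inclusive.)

4

Sort by right endpoint; whenever an interval is uncovered, place a point at its right end.
Sorted: [0,3] [7,9] [8,10] [3,11] [12,13] [13,14] [14,15] [15,16]
{[0,3]} hit by 3; {[7,9],[8,10],[3,11]} hit by 9; {[12,13],[13,14]} hit by 13; {[14,15],[15,16]} hit by 15.
Points: 3, 9, 13, 15 (4 total).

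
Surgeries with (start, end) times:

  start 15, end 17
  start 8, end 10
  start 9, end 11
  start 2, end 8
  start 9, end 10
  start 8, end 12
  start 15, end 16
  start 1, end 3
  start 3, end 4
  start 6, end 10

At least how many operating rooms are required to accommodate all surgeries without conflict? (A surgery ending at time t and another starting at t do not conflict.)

5

starts: [1, 2, 3, 6, 8, 8, 9, 9, 15, 15]
ends:   [3, 4, 8, 10, 10, 10, 11, 12, 16, 17]
s1→1 s2→2 e3→1 s3→2 e4→1 s6→2 e8→1 s8→2 s8→3 s9→4 s9→5  — peak 5.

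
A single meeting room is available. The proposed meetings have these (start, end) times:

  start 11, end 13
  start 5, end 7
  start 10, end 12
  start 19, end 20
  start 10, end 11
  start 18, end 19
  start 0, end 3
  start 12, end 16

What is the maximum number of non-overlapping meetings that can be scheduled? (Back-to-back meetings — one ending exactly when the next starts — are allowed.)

6

Sort by end time and greedily take each interval whose start is ≥ the last chosen end.
Sorted by end: (0,3)  (5,7)  (10,11)  (10,12)  (11,13)  (12,16)  (18,19)  (19,20)
take (0,3); take (5,7); take (10,11); skip (10,12); take (11,13); take (18,19); take (19,20).
Selected 6 meetings.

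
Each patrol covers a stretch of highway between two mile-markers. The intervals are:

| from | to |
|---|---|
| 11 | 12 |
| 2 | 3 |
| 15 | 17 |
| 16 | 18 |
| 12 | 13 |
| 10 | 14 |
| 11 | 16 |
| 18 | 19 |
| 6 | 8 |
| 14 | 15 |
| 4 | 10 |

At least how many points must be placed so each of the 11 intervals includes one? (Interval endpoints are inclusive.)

5

By right end: [2,3]  [6,8]  [4,10]  [11,12]  [12,13]  [10,14]  [14,15]  [11,16]  [15,17]  [16,18]  [18,19]
[2,3] uncovered → point at 3; [6,8] uncovered → point at 8; [11,12] uncovered → point at 12; [14,15] uncovered → point at 15; [16,18] uncovered → point at 18.
Points: 3, 8, 12, 15, 18 (5 total).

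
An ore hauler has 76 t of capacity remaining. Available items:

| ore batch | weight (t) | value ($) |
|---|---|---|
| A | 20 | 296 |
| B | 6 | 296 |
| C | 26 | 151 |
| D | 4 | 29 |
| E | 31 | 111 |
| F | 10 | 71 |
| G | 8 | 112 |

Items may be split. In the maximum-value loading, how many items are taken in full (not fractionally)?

6

Sort by value per unit weight and fill in that order.
Order: B (296/6=49.33) > A (296/20=14.80) > G (112/8=14.00) > D (29/4=7.25) > F (71/10=7.10) > C (151/26=5.81) > E (111/31=3.58)
Fill: take B (6 @ 296) → take A (20 @ 296) → take G (8 @ 112) → take D (4 @ 29) → take F (10 @ 71) → take C (26 @ 151) → take 2/31 of E → 7.16; 76/76 used.
6 item(s) taken whole; one partial (take 2/31 of E).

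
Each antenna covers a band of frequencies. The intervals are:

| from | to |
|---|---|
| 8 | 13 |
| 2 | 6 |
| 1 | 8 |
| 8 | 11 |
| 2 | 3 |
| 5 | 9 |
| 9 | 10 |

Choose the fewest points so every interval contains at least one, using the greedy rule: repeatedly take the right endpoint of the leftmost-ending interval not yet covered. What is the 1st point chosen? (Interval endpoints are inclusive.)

3

Sorted: [2,3] [2,6] [1,8] [5,9] [9,10] [8,11] [8,13]
{[2,3],[2,6],[1,8]} hit by 3; {[5,9],[9,10],[8,11],[8,13]} hit by 9.
Points: 3, 9 (2 total).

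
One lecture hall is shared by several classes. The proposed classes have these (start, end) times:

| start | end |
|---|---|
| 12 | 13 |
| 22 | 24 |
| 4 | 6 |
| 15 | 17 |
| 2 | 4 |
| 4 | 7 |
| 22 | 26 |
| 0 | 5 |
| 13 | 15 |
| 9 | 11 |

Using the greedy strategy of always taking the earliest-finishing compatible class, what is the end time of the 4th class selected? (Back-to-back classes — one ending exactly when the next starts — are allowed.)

Order by finish time; keep every interval that doesn't clash with the previous kept one.
Sorted by end: (2,4)  (0,5)  (4,6)  (4,7)  (9,11)  (12,13)  (13,15)  (15,17)  (22,24)  (22,26)
take (2,4); take (4,6); take (9,11); take (12,13); take (13,15); take (15,17); take (22,24).
Selected: (2,4) (4,6) (9,11) (12,13) (13,15) (15,17) (22,24)

13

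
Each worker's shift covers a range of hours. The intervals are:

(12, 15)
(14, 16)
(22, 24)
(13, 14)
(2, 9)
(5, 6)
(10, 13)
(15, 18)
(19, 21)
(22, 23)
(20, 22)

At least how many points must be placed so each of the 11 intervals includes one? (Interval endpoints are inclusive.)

5

Sorted: [5,6] [2,9] [10,13] [13,14] [12,15] [14,16] [15,18] [19,21] [20,22] [22,23] [22,24]
{[5,6],[2,9]} hit by 6; {[10,13],[13,14],[12,15]} hit by 13; {[14,16],[15,18]} hit by 16; {[19,21],[20,22]} hit by 21; {[22,23],[22,24]} hit by 23.
Points: 6, 13, 16, 21, 23 (5 total).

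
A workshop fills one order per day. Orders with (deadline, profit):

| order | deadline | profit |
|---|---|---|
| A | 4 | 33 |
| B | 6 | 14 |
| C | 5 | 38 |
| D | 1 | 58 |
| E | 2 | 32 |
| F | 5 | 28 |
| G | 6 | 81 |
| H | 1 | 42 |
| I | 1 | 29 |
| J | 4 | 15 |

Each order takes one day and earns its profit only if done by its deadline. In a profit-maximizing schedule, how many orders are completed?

6

By profit: G(d6,81), D(d1,58), H(d1,42), C(d5,38), A(d4,33), E(d2,32), I(d1,29), F(d5,28), J(d4,15), B(d6,14)
G→slot 6; D→slot 1; H skipped; C→slot 5; A→slot 4; E→slot 2; I skipped; F→slot 3; J skipped; B skipped.
6 of 10 scheduled.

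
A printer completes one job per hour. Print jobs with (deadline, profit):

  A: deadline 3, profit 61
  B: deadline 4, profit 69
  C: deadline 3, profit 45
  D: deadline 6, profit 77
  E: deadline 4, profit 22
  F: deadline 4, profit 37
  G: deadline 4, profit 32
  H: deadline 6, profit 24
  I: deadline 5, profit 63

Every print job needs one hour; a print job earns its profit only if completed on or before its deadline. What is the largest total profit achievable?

By profit: D(d6,77), B(d4,69), I(d5,63), A(d3,61), C(d3,45), F(d4,37), G(d4,32), H(d6,24), E(d4,22)
D→slot 6; B→slot 4; I→slot 5; A→slot 3; C→slot 2; F→slot 1; G skipped; H skipped; E skipped.
Profit = 37 + 45 + 61 + 69 + 63 + 77 = 352

352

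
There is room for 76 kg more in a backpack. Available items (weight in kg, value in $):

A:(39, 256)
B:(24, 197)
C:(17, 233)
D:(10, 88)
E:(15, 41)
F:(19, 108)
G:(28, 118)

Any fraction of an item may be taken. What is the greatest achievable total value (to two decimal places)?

682.10

Greedy by value/weight ratio, highest first.
Ratios (sorted): C 13.71, D 8.80, B 8.21, A 6.56, F 5.68, G 4.21, E 2.73
take C (17 @ 233); take D (10 @ 88); take B (24 @ 197); take 25/39 of A → 164.10. Capacity used 76/76.
Total value = 682.10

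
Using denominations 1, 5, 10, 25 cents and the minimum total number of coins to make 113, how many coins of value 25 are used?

4

Use the largest denomination that fits, subtract, and repeat.
113 = 4×25 + 1×10 + 3×1
Count of 25: 4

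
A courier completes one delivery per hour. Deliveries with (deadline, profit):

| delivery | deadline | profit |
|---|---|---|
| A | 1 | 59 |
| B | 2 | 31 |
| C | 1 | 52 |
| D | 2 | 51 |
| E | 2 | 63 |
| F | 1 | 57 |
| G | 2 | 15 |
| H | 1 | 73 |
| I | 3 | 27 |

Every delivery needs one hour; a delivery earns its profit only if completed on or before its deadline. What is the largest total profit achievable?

Sort by profit descending; place each in the latest free slot ≤ its deadline.
By profit: H(d1,73), E(d2,63), A(d1,59), F(d1,57), C(d1,52), D(d2,51), B(d2,31), I(d3,27), G(d2,15)
H→slot 1; E→slot 2; A skipped; F skipped; C skipped; D skipped; B skipped; I→slot 3; G skipped.
Profit = 73 + 63 + 27 = 163

163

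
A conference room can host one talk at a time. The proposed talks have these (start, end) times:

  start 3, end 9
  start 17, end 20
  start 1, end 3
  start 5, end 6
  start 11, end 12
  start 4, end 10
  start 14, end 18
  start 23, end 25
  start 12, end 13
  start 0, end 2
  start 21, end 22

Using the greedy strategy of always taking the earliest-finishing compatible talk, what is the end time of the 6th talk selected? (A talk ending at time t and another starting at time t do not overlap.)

22

Sort by end time and greedily take each interval whose start is ≥ the last chosen end.
By end time: (0,2), (1,3), (5,6), (3,9), (4,10), (11,12), (12,13), (14,18), (17,20), (21,22), (23,25).
Pick (0,2); next start ≥ 2 → (5,6); next start ≥ 6 → (11,12); next start ≥ 12 → (12,13); next start ≥ 13 → (14,18); next start ≥ 18 → (21,22); next start ≥ 22 → (23,25).
Selected: (0,2) (5,6) (11,12) (12,13) (14,18) (21,22) (23,25)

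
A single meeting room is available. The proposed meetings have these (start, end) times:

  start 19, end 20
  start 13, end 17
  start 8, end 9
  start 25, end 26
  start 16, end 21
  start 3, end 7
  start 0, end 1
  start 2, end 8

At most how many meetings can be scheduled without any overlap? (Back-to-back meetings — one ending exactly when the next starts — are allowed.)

6

Order by finish time; keep every interval that doesn't clash with the previous kept one.
Sorted by end: (0,1)  (3,7)  (2,8)  (8,9)  (13,17)  (19,20)  (16,21)  (25,26)
take (0,1); take (3,7); take (8,9); take (13,17); take (19,20); take (25,26).
Selected 6 meetings.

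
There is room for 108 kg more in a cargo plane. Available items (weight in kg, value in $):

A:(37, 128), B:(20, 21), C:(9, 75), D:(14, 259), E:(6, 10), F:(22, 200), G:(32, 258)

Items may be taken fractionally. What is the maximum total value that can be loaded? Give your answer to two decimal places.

Greedy by value/weight ratio, highest first.
Ratios (sorted): D 18.50, F 9.09, C 8.33, G 8.06, A 3.46, E 1.67, B 1.05
take D (14 @ 259); take F (22 @ 200); take C (9 @ 75); take G (32 @ 258); take 31/37 of A → 107.24. Capacity used 108/108.
Total value = 899.24

899.24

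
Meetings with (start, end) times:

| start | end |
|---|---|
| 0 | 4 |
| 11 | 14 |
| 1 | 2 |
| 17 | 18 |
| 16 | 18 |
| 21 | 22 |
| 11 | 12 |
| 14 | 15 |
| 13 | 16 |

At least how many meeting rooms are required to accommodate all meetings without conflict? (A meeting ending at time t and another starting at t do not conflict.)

The answer is the maximum number of intervals overlapping at any instant.
starts: [0, 1, 11, 11, 13, 14, 16, 17, 21]
ends:   [2, 4, 12, 14, 15, 16, 18, 18, 22]
s0→1 s1→2  — peak 2.

2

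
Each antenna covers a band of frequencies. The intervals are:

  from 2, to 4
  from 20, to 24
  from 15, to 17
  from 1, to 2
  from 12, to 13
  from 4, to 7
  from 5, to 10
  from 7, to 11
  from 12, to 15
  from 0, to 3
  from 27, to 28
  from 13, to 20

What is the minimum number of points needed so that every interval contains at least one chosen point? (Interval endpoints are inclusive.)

6

Sort by right endpoint; whenever an interval is uncovered, place a point at its right end.
By right end: [1,2]  [0,3]  [2,4]  [4,7]  [5,10]  [7,11]  [12,13]  [12,15]  [15,17]  [13,20]  [20,24]  [27,28]
[1,2] uncovered → point at 2; [4,7] uncovered → point at 7; [12,13] uncovered → point at 13; [15,17] uncovered → point at 17; [20,24] uncovered → point at 24; [27,28] uncovered → point at 28.
Points: 2, 7, 13, 17, 24, 28 (6 total).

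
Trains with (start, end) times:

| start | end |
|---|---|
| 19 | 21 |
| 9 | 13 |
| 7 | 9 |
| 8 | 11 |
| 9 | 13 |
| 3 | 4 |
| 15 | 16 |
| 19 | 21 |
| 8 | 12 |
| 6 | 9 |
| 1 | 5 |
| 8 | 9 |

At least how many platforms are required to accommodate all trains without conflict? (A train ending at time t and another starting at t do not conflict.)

5

Count concurrent intervals with a sweep; the peak is the room count.
starts: [1, 3, 6, 7, 8, 8, 8, 9, 9, 15, 19, 19]
ends:   [4, 5, 9, 9, 9, 11, 12, 13, 13, 16, 21, 21]
s1→1 s3→2 e4→1 e5→0 s6→1 s7→2 s8→3 s8→4 s8→5  — peak 5.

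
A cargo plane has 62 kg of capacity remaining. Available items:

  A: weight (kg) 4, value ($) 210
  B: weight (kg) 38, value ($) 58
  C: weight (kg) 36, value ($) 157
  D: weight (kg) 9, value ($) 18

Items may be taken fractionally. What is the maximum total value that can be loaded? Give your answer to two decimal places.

Ratios (sorted): A 52.50, C 4.36, D 2.00, B 1.53
take A (4 @ 210); take C (36 @ 157); take D (9 @ 18); take 13/38 of B → 19.84. Capacity used 62/62.
Total value = 404.84

404.84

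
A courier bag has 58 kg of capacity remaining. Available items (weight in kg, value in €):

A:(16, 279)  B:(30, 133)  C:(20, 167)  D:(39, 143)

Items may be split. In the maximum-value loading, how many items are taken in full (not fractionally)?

Greedy by value/weight ratio, highest first.
Ratios (sorted): A 17.44, C 8.35, B 4.43, D 3.67
take A (16 @ 279); take C (20 @ 167); take 22/30 of B → 97.53. Capacity used 58/58.
2 item(s) taken whole; one partial (take 22/30 of B).

2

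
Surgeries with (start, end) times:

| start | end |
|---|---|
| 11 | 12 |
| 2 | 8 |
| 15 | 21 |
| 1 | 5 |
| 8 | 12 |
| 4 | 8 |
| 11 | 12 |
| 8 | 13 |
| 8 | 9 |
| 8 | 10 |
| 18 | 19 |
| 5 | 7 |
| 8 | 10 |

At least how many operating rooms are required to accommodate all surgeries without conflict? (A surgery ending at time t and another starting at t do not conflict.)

Count concurrent intervals with a sweep; the peak is the room count.
Events (time:±→running): 1:+→1 2:+→2 4:+→3 5:-→2 5:+→3 7:-→2 8:-→1 8:-→0 8:+→1 8:+→2 8:+→3 8:+→4 8:+→5 … peak 5.

5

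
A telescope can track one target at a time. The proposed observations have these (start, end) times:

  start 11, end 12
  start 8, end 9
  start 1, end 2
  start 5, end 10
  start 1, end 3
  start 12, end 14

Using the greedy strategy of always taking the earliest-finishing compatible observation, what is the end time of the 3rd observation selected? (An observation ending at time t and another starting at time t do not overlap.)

Sort by end time and greedily take each interval whose start is ≥ the last chosen end.
Sorted by end: (1,2)  (1,3)  (8,9)  (5,10)  (11,12)  (12,14)
take (1,2); skip (1,3); take (8,9); take (11,12); take (12,14).
Selected: (1,2) (8,9) (11,12) (12,14)

12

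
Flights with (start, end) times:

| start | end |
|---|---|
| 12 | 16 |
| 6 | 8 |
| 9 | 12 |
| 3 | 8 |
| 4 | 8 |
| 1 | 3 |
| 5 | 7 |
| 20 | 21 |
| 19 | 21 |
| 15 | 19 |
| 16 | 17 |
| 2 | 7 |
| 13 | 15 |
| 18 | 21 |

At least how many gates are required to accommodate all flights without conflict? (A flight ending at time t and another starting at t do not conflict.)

5

Count concurrent intervals with a sweep; the peak is the room count.
Events (time:±→running): 1:+→1 2:+→2 3:-→1 3:+→2 4:+→3 5:+→4 6:+→5 … peak 5.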